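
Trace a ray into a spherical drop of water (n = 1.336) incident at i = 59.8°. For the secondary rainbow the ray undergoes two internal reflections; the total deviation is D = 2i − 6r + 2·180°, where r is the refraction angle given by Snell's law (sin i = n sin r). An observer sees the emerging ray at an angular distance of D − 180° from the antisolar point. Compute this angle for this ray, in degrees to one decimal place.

sin r = sin 59.8° / 1.336 = 0.8643/1.336 = 0.6469; r = 40.31°.
D = 2·59.8° − 6·40.31° + 2·180° = 119.60° − 241.86° + 360° = 237.74°.
Angle from antisolar point = D − 180° = 57.74°.

57.7°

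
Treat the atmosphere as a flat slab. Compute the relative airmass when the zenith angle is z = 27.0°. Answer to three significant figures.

1.12

X = sec z = 1/cos 27.0° = 1/0.8910 = 1.1223.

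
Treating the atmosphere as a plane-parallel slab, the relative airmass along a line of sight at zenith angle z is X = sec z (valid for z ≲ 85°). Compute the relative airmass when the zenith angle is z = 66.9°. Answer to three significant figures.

2.55

X = sec z = 1/cos 66.9° = 1/0.3923 = 2.5488.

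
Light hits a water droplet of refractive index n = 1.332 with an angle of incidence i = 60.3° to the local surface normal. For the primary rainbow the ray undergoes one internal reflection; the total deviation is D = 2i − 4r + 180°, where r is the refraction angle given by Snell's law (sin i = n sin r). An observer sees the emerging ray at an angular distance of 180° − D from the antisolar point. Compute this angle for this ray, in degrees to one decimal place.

sin r = sin 60.3° / 1.332 = 0.8686/1.332 = 0.6521; r = 40.70°.
D = 2·60.3° − 4·40.70° + 180° = 120.60° − 162.81° + 180° = 137.79°.
Angle from antisolar point = 180° − D = 42.21°.

42.2°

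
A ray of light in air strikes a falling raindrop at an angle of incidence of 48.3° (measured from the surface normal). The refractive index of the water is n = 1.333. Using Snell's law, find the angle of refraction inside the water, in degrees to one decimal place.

Snell: sin θ_r = sin θ_i / n = sin 48.3° / 1.333 = 0.7466 / 1.333 = 0.5601.
θ_r = arcsin(0.5601) = 34.06°.

34.1°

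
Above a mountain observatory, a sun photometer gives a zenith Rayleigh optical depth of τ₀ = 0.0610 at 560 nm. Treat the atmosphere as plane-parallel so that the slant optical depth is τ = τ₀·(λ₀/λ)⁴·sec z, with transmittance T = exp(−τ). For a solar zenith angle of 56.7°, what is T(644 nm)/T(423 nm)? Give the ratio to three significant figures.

1.32

Airmass: sec 56.7° = 1.8214.
τ(644 nm) = 0.0610 × (560/644)⁴ × 1.8214 = 0.0610 × 0.5718 × 1.8214 = 0.0635.
τ(423 nm) = 0.0610 × (560/423)⁴ × 1.8214 = 0.0610 × 3.0718 × 1.8214 = 0.3413.
T(644)/T(423) = exp(τ_B − τ_A) = exp(0.2778) = 1.3202.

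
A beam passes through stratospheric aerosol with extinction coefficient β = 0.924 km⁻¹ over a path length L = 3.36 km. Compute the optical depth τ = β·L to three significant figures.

τ = β·L = 0.924 × 3.36 = 3.1046.

3.10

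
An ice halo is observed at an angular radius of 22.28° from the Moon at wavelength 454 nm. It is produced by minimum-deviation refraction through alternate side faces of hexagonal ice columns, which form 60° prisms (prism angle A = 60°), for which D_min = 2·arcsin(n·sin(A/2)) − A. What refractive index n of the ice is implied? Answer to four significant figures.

Rearranging: n = sin((D_min + A)/2) / sin(A/2).
(D_min + A)/2 = (22.28° + 60°)/2 = 41.140°.
n = sin 41.140° / sin 30° = 0.6579 / 0.5000 = 1.3158.

1.316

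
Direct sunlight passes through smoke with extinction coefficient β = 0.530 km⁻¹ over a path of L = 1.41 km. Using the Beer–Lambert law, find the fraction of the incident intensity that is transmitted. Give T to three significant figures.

0.474

τ = β·L = 0.530 × 1.41 = 0.7473.
T = exp(−0.7473) = 0.4736.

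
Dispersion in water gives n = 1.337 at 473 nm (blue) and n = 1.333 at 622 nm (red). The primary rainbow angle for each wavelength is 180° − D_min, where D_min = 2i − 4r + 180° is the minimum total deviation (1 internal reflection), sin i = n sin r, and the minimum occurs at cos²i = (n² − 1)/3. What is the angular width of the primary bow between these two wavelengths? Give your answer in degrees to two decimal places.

0.58°

At 473 nm (n = 1.337): cos²i = 0.26252 → i = 59.178°, r = 39.964°, D_min = 138.500°, rainbow angle = 41.500°.
At 622 nm (n = 1.333): cos²i = 0.25896 → i = 59.410°, r = 40.225°, D_min = 137.922°, rainbow angle = 42.078°.
Angular width = |41.500° − 42.078°| = 0.578°.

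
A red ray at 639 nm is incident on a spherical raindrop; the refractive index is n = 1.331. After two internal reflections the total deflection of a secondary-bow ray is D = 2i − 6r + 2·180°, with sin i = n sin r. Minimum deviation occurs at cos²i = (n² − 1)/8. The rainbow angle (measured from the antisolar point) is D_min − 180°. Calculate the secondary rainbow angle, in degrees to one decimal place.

cos²i = (1.77156 − 1)/8 = 0.09645; i = arccos(0.31056) = 71.907°.
sin r = sin 71.907°/1.331 = 0.71417; r = 45.575°.
D_min = 2·71.907° − 6·45.575° + 360° = 230.365°.
Rainbow angle = D_min − 180° = 50.365°.

50.4°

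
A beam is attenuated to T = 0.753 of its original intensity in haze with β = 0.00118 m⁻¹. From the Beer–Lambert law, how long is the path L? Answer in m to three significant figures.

240 m

Beer–Lambert: T = exp(−βL) ⇒ L = −ln(T)/β = −ln(0.753)/0.00118 = 0.2837/0.00118 = 240.4 m.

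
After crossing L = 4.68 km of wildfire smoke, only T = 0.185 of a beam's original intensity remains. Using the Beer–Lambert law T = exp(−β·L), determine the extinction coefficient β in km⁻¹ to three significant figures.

0.361 km⁻¹

Beer–Lambert: T = exp(−βL) ⇒ β = −ln(T)/L = −ln(0.185)/4.68 = 1.6874/4.68 = 0.3606 km⁻¹.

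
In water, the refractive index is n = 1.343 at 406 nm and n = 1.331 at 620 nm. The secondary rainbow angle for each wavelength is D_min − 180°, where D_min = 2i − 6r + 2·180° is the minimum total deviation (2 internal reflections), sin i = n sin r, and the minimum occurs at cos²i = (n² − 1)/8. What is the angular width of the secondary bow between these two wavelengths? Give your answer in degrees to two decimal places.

3.11°

At 406 nm (n = 1.343): cos²i = 0.10046 → i = 71.522°, r = 44.928°, D_min = 233.478°, rainbow angle = 53.478°.
At 620 nm (n = 1.331): cos²i = 0.09645 → i = 71.907°, r = 45.575°, D_min = 230.365°, rainbow angle = 50.365°.
Angular width = |53.478° − 50.365°| = 3.113°.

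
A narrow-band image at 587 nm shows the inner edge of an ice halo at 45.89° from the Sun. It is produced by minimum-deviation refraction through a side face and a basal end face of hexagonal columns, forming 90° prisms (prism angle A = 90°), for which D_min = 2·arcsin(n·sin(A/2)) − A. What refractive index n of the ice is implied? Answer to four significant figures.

Rearranging: n = sin((D_min + A)/2) / sin(A/2).
(D_min + A)/2 = (45.89° + 90°)/2 = 67.945°.
n = sin 67.945° / sin 45° = 0.9268 / 0.7071 = 1.3107.

1.311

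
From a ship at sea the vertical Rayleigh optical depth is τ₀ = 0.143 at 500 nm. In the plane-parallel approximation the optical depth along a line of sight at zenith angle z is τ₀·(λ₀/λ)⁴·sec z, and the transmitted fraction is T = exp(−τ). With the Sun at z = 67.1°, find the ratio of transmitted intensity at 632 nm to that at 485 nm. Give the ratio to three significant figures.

1.31

Airmass: sec 67.1° = 2.5699.
τ(632 nm) = 0.143 × (500/632)⁴ × 2.5699 = 0.143 × 0.3918 × 2.5699 = 0.1440.
τ(485 nm) = 0.143 × (500/485)⁴ × 2.5699 = 0.143 × 1.1296 × 2.5699 = 0.4151.
T(632)/T(485) = exp(τ_B − τ_A) = exp(0.2711) = 1.3115.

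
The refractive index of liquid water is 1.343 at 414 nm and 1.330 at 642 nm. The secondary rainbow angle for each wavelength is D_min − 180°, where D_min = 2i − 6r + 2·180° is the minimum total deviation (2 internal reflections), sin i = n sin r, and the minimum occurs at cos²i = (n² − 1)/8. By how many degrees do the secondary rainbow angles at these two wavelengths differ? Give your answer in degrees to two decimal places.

At 414 nm (n = 1.343): cos²i = 0.10046 → i = 71.522°, r = 44.928°, D_min = 233.478°, rainbow angle = 53.478°.
At 642 nm (n = 1.330): cos²i = 0.09611 → i = 71.940°, r = 45.630°, D_min = 230.101°, rainbow angle = 50.101°.
Angular width = |53.478° − 50.101°| = 3.377°.

3.38°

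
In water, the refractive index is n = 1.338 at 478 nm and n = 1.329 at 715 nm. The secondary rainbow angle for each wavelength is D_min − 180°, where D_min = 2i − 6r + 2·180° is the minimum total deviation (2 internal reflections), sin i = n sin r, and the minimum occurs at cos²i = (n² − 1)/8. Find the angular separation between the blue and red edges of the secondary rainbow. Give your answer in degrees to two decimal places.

2.36°

At 478 nm (n = 1.338): cos²i = 0.09878 → i = 71.682°, r = 45.195°, D_min = 232.193°, rainbow angle = 52.193°.
At 715 nm (n = 1.329): cos²i = 0.09578 → i = 71.972°, r = 45.685°, D_min = 229.837°, rainbow angle = 49.837°.
Angular width = |52.193° − 49.837°| = 2.356°.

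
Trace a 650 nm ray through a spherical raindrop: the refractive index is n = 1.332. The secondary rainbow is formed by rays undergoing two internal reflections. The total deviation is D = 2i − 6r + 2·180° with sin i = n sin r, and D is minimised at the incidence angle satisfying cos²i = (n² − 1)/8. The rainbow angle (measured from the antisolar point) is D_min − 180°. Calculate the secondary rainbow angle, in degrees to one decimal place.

cos²i = (1.77422 − 1)/8 = 0.09678; i = arccos(0.31109) = 71.875°.
sin r = sin 71.875°/1.332 = 0.71350; r = 45.520°.
D_min = 2·71.875° − 6·45.520° + 360° = 230.628°.
Rainbow angle = D_min − 180° = 50.628°.

50.6°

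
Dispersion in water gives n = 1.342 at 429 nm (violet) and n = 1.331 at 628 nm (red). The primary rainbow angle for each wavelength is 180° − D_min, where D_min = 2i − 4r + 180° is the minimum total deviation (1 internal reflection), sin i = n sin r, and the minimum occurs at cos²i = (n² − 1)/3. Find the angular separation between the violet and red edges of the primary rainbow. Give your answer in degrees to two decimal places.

1.58°

At 429 nm (n = 1.342): cos²i = 0.26699 → i = 58.888°, r = 39.641°, D_min = 139.213°, rainbow angle = 40.787°.
At 628 nm (n = 1.331): cos²i = 0.25719 → i = 59.527°, r = 40.356°, D_min = 137.630°, rainbow angle = 42.370°.
Angular width = |40.787° − 42.370°| = 1.583°.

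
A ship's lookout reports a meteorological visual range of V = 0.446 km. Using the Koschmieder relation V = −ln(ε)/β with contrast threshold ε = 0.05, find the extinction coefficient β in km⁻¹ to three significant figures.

β = −ln(0.05) / V = 2.996 / 0.446 = 6.7169 km⁻¹.

6.72 km⁻¹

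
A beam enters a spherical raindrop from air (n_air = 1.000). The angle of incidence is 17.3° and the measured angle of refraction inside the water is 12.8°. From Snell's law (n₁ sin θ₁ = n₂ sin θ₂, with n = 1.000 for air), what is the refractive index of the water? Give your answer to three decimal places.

1.342

n = sin θ_i / sin θ_r = sin 17.3° / sin 12.8° = 0.2974 / 0.2215 = 1.3423.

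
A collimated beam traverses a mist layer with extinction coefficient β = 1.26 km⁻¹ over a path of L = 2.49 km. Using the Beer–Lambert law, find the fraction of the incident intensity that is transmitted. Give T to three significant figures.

0.0434

τ = β·L = 1.26 × 2.49 = 3.1374.
T = exp(−3.1374) = 0.0434.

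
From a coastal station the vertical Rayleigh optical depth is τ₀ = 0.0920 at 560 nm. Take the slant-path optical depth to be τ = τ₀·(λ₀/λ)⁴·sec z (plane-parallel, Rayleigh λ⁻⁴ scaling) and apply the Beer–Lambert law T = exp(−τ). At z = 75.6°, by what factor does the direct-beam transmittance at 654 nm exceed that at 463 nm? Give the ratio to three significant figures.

Airmass: sec 75.6° = 4.0211.
τ(654 nm) = 0.0920 × (560/654)⁴ × 4.0211 = 0.0920 × 0.5376 × 4.0211 = 0.1989.
τ(463 nm) = 0.0920 × (560/463)⁴ × 4.0211 = 0.0920 × 2.1401 × 4.0211 = 0.7917.
T(654)/T(463) = exp(τ_B − τ_A) = exp(0.5928) = 1.8091.

1.81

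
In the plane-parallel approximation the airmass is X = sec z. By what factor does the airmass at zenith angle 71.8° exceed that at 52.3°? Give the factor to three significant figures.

1.96

X(71.8°)/X(52.3°) = sec 71.8° / sec 52.3° = cos 52.3° / cos 71.8° = 0.6115/0.3123 = 1.9579.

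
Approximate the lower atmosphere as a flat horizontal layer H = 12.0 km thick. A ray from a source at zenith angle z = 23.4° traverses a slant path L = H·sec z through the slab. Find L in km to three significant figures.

sec z = 1/cos 23.4° = 1.0896.
L = 12.0 × 1.0896 = 13.075 km.

13.1 km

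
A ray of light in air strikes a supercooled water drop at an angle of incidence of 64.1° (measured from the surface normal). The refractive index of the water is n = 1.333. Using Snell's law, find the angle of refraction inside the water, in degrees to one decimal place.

42.4°

Snell: sin θ_r = sin θ_i / n = sin 64.1° / 1.333 = 0.8996 / 1.333 = 0.6748.
θ_r = arcsin(0.6748) = 42.44°.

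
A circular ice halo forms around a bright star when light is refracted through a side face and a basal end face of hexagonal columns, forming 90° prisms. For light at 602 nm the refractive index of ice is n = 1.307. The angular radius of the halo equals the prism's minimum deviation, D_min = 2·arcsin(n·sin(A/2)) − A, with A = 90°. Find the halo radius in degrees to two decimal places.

n·sin(A/2) = 1.307 × sin 45° = 1.307 × 0.7071 = 0.9242.
D_min = 2·arcsin(0.9242) − 90° = 2 × 67.546° − 90° = 45.093°.

45.09°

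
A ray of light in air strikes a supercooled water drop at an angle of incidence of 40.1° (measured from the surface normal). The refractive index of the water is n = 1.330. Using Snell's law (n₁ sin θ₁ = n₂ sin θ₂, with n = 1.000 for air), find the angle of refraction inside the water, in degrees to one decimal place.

Snell: sin θ_r = sin θ_i / n = sin 40.1° / 1.330 = 0.6441 / 1.330 = 0.4843.
θ_r = arcsin(0.4843) = 28.97°.

29.0°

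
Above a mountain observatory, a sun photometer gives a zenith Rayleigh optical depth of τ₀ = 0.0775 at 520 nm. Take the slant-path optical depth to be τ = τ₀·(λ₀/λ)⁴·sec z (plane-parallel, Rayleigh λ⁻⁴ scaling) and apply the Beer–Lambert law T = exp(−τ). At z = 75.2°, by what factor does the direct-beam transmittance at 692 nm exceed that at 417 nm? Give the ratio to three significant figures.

1.89

Airmass: sec 75.2° = 3.9147.
τ(692 nm) = 0.0775 × (520/692)⁴ × 3.9147 = 0.0775 × 0.3189 × 3.9147 = 0.0967.
τ(417 nm) = 0.0775 × (520/417)⁴ × 3.9147 = 0.0775 × 2.4181 × 3.9147 = 0.7336.
T(692)/T(417) = exp(τ_B − τ_A) = exp(0.6369) = 1.8906.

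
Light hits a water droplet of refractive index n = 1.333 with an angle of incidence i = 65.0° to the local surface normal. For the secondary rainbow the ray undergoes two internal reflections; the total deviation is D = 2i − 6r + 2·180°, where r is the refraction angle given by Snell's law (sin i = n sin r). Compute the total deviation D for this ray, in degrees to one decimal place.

233.0°

sin r = sin 65.0° / 1.333 = 0.9063/1.333 = 0.6799; r = 42.84°.
D = 2·65.0° − 6·42.84° + 2·180° = 130.00° − 257.02° + 360° = 232.98°.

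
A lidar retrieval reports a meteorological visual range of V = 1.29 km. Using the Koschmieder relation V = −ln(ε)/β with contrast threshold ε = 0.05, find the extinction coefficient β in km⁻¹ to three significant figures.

β = −ln(0.05) / V = 2.996 / 1.29 = 2.3223 km⁻¹.

2.32 km⁻¹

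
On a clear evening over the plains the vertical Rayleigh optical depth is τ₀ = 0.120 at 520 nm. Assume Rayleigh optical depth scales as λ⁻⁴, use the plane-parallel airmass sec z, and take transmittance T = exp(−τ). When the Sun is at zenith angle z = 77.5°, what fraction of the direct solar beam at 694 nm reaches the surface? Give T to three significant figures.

0.840

sec 77.5° = 4.6202.
τ = 0.120 × (520/694)⁴ × 4.6202 = 0.120 × 0.3152 × 4.6202 = 0.1748.
T = exp(−0.1748) = 0.8397.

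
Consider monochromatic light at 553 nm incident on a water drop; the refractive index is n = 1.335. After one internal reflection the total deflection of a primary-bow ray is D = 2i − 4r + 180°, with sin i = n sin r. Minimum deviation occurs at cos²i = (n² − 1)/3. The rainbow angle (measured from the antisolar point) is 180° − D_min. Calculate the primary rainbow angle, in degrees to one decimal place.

cos²i = (1.78222 − 1)/3 = 0.26074; i = arccos(0.51063) = 59.294°.
sin r = sin 59.294°/1.335 = 0.64405; r = 40.094°.
D_min = 2·59.294° − 4·40.094° + 180° = 138.212°.
Rainbow angle = 180° − D_min = 41.788°.

41.8°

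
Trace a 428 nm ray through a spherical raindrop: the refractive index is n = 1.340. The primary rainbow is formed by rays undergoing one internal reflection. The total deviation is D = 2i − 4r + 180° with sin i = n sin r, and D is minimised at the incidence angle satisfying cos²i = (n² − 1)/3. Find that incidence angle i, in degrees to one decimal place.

59.0°

cos²i = (1.340² − 1)/3 = (1.79560 − 1)/3 = 0.26520.
cos i = 0.51498, so i = 59.004°.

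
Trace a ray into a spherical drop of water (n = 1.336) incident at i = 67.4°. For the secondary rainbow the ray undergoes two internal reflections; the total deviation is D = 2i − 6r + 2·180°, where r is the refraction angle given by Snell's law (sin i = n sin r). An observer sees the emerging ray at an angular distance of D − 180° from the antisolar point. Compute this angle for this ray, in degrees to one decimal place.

sin r = sin 67.4° / 1.336 = 0.9232/1.336 = 0.6910; r = 43.71°.
D = 2·67.4° − 6·43.71° + 2·180° = 134.80° − 262.27° + 360° = 232.53°.
Angle from antisolar point = D − 180° = 52.53°.

52.5°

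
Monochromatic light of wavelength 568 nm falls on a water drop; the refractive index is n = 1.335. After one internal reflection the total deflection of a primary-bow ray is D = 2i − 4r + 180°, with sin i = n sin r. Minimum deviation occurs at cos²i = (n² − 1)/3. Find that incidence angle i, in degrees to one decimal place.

cos²i = (1.335² − 1)/3 = (1.78222 − 1)/3 = 0.26074.
cos i = 0.51063, so i = 59.294°.

59.3°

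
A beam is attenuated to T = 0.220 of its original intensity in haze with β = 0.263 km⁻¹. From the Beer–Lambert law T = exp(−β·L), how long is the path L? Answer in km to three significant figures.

Beer–Lambert: T = exp(−βL) ⇒ L = −ln(T)/β = −ln(0.220)/0.263 = 1.5141/0.263 = 5.757 km.

5.76 km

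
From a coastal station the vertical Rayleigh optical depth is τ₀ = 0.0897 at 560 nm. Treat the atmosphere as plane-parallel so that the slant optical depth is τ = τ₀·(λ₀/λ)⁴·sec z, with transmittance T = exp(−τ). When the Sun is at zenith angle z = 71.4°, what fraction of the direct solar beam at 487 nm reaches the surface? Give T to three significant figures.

0.612

sec 71.4° = 3.1352.
τ = 0.0897 × (560/487)⁴ × 3.1352 = 0.0897 × 1.7484 × 3.1352 = 0.4917.
T = exp(−0.4917) = 0.6116.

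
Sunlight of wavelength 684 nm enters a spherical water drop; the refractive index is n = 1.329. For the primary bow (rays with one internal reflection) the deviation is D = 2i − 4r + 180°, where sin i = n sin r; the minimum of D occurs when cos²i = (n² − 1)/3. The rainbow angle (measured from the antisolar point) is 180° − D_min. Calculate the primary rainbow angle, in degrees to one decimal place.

cos²i = (1.76624 − 1)/3 = 0.25541; i = arccos(0.50538) = 59.643°.
sin r = sin 59.643°/1.329 = 0.64928; r = 40.487°.
D_min = 2·59.643° − 4·40.487° + 180° = 137.337°.
Rainbow angle = 180° − D_min = 42.663°.

42.7°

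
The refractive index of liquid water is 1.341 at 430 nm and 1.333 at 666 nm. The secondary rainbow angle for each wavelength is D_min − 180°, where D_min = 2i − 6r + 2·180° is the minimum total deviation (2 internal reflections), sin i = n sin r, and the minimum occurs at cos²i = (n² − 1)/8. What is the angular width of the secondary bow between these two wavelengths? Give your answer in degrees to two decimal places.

At 430 nm (n = 1.341): cos²i = 0.09979 → i = 71.586°, r = 45.034°, D_min = 232.966°, rainbow angle = 52.966°.
At 666 nm (n = 1.333): cos²i = 0.09711 → i = 71.843°, r = 45.466°, D_min = 230.891°, rainbow angle = 50.891°.
Angular width = |52.966° − 50.891°| = 2.075°.

2.08°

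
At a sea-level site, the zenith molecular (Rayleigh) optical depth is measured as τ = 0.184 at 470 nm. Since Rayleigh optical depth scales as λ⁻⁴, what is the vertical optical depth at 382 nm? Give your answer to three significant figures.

τ(382 nm) = τ(470 nm) × (470/382)⁴ = 0.184 × (1.2304)⁴ = 0.184 × 2.2916 = 0.4217.

0.422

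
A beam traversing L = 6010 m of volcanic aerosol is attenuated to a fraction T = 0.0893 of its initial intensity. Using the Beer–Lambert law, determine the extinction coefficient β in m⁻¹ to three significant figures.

0.000402 m⁻¹

Beer–Lambert: T = exp(−βL) ⇒ β = −ln(T)/L = −ln(0.0893)/6010 = 2.4158/6010 = 0.000402 m⁻¹.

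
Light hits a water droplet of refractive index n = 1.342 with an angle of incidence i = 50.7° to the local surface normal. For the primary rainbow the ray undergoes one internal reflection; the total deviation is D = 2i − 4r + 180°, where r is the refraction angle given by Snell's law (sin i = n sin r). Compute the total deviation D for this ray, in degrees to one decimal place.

sin r = sin 50.7° / 1.342 = 0.7738/1.342 = 0.5766; r = 35.21°.
D = 2·50.7° − 4·35.21° + 180° = 101.40° − 140.86° + 180° = 140.54°.

140.5°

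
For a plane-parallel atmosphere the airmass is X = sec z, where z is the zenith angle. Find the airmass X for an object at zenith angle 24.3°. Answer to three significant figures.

X = sec z = 1/cos 24.3° = 1/0.9114 = 1.0972.

1.10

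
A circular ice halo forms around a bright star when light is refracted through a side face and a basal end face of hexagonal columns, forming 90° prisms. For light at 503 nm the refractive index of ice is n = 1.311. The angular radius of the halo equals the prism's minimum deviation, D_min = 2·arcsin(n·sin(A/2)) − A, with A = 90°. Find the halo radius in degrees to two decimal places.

45.95°

n·sin(A/2) = 1.311 × sin 45° = 1.311 × 0.7071 = 0.9270.
D_min = 2·arcsin(0.9270) − 90° = 2 × 67.974° − 90° = 45.949°.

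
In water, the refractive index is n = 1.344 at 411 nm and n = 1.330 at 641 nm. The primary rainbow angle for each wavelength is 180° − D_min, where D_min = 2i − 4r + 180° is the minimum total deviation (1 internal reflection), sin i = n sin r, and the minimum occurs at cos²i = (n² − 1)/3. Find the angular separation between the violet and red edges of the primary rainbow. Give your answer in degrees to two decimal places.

At 411 nm (n = 1.344): cos²i = 0.26878 → i = 58.772°, r = 39.512°, D_min = 139.495°, rainbow angle = 40.505°.
At 641 nm (n = 1.330): cos²i = 0.25630 → i = 59.585°, r = 40.422°, D_min = 137.484°, rainbow angle = 42.516°.
Angular width = |40.505° − 42.516°| = 2.011°.

2.01°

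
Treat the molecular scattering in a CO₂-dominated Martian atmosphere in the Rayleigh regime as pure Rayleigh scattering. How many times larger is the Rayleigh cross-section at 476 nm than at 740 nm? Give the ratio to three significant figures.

Rayleigh scattering ∝ λ⁻⁴, so the ratio of coefficients is the inverse fourth power of the wavelength ratio.
σ(476)/σ(740) = (740/476)⁴ = (1.5546)⁴ = 5.841.

5.84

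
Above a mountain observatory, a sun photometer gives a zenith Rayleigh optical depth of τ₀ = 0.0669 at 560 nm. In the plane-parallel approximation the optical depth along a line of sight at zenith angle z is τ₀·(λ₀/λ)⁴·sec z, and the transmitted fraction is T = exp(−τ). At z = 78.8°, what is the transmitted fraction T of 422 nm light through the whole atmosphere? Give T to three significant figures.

sec 78.8° = 5.1484.
τ = 0.0669 × (560/422)⁴ × 5.1484 = 0.0669 × 3.1010 × 5.1484 = 1.0681.
T = exp(−1.0681) = 0.3437.

0.344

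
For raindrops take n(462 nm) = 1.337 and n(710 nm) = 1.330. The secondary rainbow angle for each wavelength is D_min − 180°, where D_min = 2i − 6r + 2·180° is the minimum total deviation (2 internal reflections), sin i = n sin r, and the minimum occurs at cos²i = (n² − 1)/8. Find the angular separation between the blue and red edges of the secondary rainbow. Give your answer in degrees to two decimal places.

At 462 nm (n = 1.337): cos²i = 0.09845 → i = 71.714°, r = 45.249°, D_min = 231.934°, rainbow angle = 51.934°.
At 710 nm (n = 1.330): cos²i = 0.09611 → i = 71.940°, r = 45.630°, D_min = 230.101°, rainbow angle = 50.101°.
Angular width = |51.934° − 50.101°| = 1.832°.

1.83°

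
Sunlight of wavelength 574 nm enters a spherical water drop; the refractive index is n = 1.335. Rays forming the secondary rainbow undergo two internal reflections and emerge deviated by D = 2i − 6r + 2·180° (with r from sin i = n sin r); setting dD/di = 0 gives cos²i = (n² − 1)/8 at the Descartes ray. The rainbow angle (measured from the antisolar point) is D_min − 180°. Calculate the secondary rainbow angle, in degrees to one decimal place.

cos²i = (1.78222 − 1)/8 = 0.09778; i = arccos(0.31269) = 71.778°.
sin r = sin 71.778°/1.335 = 0.71150; r = 45.357°.
D_min = 2·71.778° − 6·45.357° + 360° = 231.414°.
Rainbow angle = D_min − 180° = 51.414°.

51.4°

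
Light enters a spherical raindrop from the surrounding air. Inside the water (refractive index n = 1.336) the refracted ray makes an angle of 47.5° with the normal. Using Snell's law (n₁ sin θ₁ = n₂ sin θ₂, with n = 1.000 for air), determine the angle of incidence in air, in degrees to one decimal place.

80.1°

Snell: sin θ_i = n · sin θ_r = 1.336 × sin 47.5° = 1.336 × 0.7373 = 0.9850.
θ_i = arcsin(0.9850) = 80.06°.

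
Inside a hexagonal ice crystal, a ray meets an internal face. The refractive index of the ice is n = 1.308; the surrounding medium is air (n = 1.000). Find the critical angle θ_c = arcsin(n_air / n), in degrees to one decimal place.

49.9°

sin θ_c = n_air / n = 1.000 / 1.308 = 0.7645.
θ_c = arcsin(0.7645) = 49.86°.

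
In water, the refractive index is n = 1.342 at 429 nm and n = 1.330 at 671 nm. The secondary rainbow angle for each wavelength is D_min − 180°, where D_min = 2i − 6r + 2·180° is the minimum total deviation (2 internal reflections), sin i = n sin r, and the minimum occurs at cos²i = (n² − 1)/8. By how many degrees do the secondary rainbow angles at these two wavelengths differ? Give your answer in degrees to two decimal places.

3.12°

At 429 nm (n = 1.342): cos²i = 0.10012 → i = 71.554°, r = 44.981°, D_min = 233.222°, rainbow angle = 53.222°.
At 671 nm (n = 1.330): cos²i = 0.09611 → i = 71.940°, r = 45.630°, D_min = 230.101°, rainbow angle = 50.101°.
Angular width = |53.222° − 50.101°| = 3.121°.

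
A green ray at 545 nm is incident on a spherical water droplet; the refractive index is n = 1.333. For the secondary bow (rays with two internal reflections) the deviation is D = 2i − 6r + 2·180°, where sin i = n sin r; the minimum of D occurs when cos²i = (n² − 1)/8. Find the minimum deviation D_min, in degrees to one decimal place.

230.9°

cos²i = (1.77689 − 1)/8 = 0.09711; i = arccos(0.31163) = 71.843°.
sin r = sin 71.843°/1.333 = 0.71283; r = 45.466°.
D_min = 2·71.843° − 6·45.466° + 360° = 230.891°.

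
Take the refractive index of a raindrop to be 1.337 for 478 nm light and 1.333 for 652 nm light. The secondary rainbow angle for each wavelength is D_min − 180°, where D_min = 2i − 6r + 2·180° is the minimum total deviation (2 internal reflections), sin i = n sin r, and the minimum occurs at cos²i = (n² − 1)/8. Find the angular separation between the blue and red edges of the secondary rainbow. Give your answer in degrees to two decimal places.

At 478 nm (n = 1.337): cos²i = 0.09845 → i = 71.714°, r = 45.249°, D_min = 231.934°, rainbow angle = 51.934°.
At 652 nm (n = 1.333): cos²i = 0.09711 → i = 71.843°, r = 45.466°, D_min = 230.891°, rainbow angle = 50.891°.
Angular width = |51.934° − 50.891°| = 1.043°.

1.04°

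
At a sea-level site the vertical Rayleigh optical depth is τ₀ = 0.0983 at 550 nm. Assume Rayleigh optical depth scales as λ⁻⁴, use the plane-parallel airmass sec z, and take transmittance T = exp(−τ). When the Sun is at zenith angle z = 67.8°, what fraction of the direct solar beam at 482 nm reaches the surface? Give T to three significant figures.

0.643

sec 67.8° = 2.6466.
τ = 0.0983 × (550/482)⁴ × 2.6466 = 0.0983 × 1.6954 × 2.6466 = 0.4411.
T = exp(−0.4411) = 0.6433.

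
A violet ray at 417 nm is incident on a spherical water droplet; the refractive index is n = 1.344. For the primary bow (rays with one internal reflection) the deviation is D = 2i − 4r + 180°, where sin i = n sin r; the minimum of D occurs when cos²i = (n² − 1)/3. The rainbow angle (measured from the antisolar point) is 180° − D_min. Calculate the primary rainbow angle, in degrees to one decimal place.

40.5°

cos²i = (1.80634 − 1)/3 = 0.26878; i = arccos(0.51844) = 58.772°.
sin r = sin 58.772°/1.344 = 0.63625; r = 39.512°.
D_min = 2·58.772° − 4·39.512° + 180° = 139.495°.
Rainbow angle = 180° − D_min = 40.505°.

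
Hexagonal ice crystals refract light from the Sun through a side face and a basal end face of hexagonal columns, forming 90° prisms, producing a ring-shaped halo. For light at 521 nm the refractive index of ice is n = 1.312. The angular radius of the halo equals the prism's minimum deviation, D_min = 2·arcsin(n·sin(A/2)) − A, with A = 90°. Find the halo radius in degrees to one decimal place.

46.2°

n·sin(A/2) = 1.312 × sin 45° = 1.312 × 0.7071 = 0.9277.
D_min = 2·arcsin(0.9277) − 90° = 2 × 68.083° − 90° = 46.166°.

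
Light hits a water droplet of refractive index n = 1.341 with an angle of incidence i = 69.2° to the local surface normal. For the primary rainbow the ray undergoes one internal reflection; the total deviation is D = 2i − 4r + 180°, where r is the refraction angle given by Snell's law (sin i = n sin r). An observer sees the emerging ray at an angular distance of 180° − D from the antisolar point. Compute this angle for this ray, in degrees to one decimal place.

38.4°

sin r = sin 69.2° / 1.341 = 0.9348/1.341 = 0.6971; r = 44.20°.
D = 2·69.2° − 4·44.20° + 180° = 138.40° − 176.78° + 180° = 141.62°.
Angle from antisolar point = 180° − D = 38.38°.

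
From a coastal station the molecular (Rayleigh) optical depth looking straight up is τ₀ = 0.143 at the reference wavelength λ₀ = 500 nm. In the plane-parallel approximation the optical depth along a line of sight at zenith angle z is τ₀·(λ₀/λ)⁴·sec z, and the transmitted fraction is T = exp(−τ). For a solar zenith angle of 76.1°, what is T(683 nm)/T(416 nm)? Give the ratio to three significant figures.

2.92

Airmass: sec 76.1° = 4.1627.
τ(683 nm) = 0.143 × (500/683)⁴ × 4.1627 = 0.143 × 0.2872 × 4.1627 = 0.1710.
τ(416 nm) = 0.143 × (500/416)⁴ × 4.1627 = 0.143 × 2.0869 × 4.1627 = 1.2423.
T(683)/T(416) = exp(τ_B − τ_A) = exp(1.0713) = 2.9192.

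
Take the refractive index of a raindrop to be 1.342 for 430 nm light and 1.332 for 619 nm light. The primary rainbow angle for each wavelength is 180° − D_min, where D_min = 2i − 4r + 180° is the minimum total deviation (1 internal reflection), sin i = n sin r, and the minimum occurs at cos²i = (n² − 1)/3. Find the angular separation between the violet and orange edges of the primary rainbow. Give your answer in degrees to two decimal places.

At 430 nm (n = 1.342): cos²i = 0.26699 → i = 58.888°, r = 39.641°, D_min = 139.213°, rainbow angle = 40.787°.
At 619 nm (n = 1.332): cos²i = 0.25807 → i = 59.469°, r = 40.290°, D_min = 137.776°, rainbow angle = 42.224°.
Angular width = |40.787° − 42.224°| = 1.437°.

1.44°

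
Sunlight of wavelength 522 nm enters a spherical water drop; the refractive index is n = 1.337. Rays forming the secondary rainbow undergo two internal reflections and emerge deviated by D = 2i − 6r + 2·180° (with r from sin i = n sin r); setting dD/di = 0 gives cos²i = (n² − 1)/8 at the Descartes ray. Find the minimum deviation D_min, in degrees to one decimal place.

cos²i = (1.78757 − 1)/8 = 0.09845; i = arccos(0.31376) = 71.714°.
sin r = sin 71.714°/1.337 = 0.71017; r = 45.249°.
D_min = 2·71.714° − 6·45.249° + 360° = 231.934°.

231.9°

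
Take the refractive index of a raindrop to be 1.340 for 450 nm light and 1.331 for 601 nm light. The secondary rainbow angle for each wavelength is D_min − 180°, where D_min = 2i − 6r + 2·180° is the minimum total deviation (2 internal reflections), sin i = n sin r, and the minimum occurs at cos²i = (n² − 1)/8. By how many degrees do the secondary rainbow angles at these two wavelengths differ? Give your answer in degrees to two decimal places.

At 450 nm (n = 1.340): cos²i = 0.09945 → i = 71.618°, r = 45.088°, D_min = 232.709°, rainbow angle = 52.709°.
At 601 nm (n = 1.331): cos²i = 0.09645 → i = 71.907°, r = 45.575°, D_min = 230.365°, rainbow angle = 50.365°.
Angular width = |52.709° − 50.365°| = 2.344°.

2.34°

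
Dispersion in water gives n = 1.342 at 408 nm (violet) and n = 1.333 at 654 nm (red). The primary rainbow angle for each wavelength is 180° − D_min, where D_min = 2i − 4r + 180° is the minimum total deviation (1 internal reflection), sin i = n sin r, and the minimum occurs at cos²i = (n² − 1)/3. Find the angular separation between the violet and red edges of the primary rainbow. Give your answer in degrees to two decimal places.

At 408 nm (n = 1.342): cos²i = 0.26699 → i = 58.888°, r = 39.641°, D_min = 139.213°, rainbow angle = 40.787°.
At 654 nm (n = 1.333): cos²i = 0.25896 → i = 59.410°, r = 40.225°, D_min = 137.922°, rainbow angle = 42.078°.
Angular width = |40.787° − 42.078°| = 1.291°.

1.29°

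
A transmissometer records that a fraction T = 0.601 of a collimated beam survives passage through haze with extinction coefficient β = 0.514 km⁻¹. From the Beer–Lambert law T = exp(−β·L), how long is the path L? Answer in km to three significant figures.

Beer–Lambert: T = exp(−βL) ⇒ L = −ln(T)/β = −ln(0.601)/0.514 = 0.5092/0.514 = 0.9906 km.

0.991 km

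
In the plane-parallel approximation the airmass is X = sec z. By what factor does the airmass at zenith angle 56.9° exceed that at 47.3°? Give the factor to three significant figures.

X(56.9°)/X(47.3°) = sec 56.9° / sec 47.3° = cos 47.3° / cos 56.9° = 0.6782/0.5461 = 1.2418.

1.24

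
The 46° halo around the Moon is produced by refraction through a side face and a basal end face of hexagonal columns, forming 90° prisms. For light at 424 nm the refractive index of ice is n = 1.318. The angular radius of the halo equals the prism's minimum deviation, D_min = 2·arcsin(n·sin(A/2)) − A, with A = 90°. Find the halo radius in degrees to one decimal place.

n·sin(A/2) = 1.318 × sin 45° = 1.318 × 0.7071 = 0.9320.
D_min = 2·arcsin(0.9320) − 90° = 2 × 68.743° − 90° = 47.487°.

47.5°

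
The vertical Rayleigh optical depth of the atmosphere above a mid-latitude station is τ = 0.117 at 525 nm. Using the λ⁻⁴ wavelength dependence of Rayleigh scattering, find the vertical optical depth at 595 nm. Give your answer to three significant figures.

0.0709

τ(595 nm) = τ(525 nm) × (525/595)⁴ = 0.117 × (0.8824)⁴ = 0.117 × 0.6061 = 0.0709.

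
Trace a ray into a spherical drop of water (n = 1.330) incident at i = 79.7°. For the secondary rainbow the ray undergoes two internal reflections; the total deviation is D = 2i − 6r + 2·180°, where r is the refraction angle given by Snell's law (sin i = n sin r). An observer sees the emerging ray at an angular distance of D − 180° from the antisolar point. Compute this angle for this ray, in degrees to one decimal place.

53.1°

sin r = sin 79.7° / 1.330 = 0.9839/1.330 = 0.7398; r = 47.71°.
D = 2·79.7° − 6·47.71° + 2·180° = 159.40° − 286.27° + 360° = 233.13°.
Angle from antisolar point = D − 180° = 53.13°.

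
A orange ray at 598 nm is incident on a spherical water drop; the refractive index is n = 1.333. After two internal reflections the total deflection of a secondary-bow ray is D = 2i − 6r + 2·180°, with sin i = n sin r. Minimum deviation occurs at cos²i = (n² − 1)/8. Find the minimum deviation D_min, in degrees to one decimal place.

230.9°

cos²i = (1.77689 − 1)/8 = 0.09711; i = arccos(0.31163) = 71.843°.
sin r = sin 71.843°/1.333 = 0.71283; r = 45.466°.
D_min = 2·71.843° − 6·45.466° + 360° = 230.891°.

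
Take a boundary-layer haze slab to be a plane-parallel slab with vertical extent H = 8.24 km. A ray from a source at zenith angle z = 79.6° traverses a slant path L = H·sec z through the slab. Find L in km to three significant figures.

45.6 km

sec z = 1/cos 79.6° = 5.5396.
L = 8.24 × 5.5396 = 45.646 km.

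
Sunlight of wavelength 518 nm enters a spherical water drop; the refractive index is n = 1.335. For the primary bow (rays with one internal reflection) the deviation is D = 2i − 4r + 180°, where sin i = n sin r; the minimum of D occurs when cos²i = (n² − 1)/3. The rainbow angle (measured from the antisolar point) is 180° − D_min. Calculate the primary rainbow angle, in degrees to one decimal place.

41.8°

cos²i = (1.78222 − 1)/3 = 0.26074; i = arccos(0.51063) = 59.294°.
sin r = sin 59.294°/1.335 = 0.64405; r = 40.094°.
D_min = 2·59.294° − 4·40.094° + 180° = 138.212°.
Rainbow angle = 180° − D_min = 41.788°.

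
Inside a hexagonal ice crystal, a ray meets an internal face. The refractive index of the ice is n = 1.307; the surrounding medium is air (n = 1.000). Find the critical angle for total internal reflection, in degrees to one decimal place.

sin θ_c = n_air / n = 1.000 / 1.307 = 0.7651.
θ_c = arcsin(0.7651) = 49.92°.

49.9°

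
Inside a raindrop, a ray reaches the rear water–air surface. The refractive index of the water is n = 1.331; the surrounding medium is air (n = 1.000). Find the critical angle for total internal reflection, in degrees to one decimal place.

48.7°

sin θ_c = n_air / n = 1.000 / 1.331 = 0.7513.
θ_c = arcsin(0.7513) = 48.70°.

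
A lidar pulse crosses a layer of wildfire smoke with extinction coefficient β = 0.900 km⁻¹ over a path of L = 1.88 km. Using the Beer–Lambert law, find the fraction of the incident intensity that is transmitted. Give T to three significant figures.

τ = β·L = 0.900 × 1.88 = 1.6920.
T = exp(−1.6920) = 0.1842.

0.184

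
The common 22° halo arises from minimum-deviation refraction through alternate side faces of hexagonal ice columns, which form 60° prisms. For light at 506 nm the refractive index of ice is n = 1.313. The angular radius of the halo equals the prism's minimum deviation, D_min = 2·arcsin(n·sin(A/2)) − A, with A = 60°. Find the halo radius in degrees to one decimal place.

n·sin(A/2) = 1.313 × sin 30° = 1.313 × 0.5000 = 0.6565.
D_min = 2·arcsin(0.6565) − 60° = 2 × 41.033° − 60° = 22.067°.

22.1°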